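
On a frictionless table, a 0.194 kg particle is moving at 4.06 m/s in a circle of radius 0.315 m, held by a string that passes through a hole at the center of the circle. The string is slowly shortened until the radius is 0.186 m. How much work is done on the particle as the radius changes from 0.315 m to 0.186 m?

The only horizontal force on the mass is along the cord (radial), so it exerts no torque about the hole and angular momentum m v r is conserved.
v₂ = v₁ r₁ / r₂ = (4.06)(0.315) / (0.186) = 6.876 m/s.
W = ΔKE = ½m(v₂² − v₁²) = 2.987 J.

W ≈ 2.99 J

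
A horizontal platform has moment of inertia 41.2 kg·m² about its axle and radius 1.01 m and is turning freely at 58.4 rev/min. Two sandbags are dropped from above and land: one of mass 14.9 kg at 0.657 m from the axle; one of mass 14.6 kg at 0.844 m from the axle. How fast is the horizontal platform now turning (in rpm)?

ω_f ≈ 41.5 rpm

The added mass arrives with no angular momentum about the axle, and any external torque about the axle is negligible, so the system's angular momentum is conserved.
Added inertia Σmr² = (14.9)(0.657)² + (14.6)(0.844)² = 16.83 kg·m²; I_f = 41.20 + 16.83 = 58.03 kg·m².
ω_f = I_p ω_i / I_f = (41.20)(58.4) / 58.03 = 41.46 rpm.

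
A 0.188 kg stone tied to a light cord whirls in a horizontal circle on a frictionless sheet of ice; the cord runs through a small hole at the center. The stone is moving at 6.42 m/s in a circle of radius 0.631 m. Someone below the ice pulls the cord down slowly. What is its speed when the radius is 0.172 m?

v₂ ≈ 23.6 m/s

Central (radial) force ⇒ zero torque about the center ⇒ m v r is constant.
v₂ = v₁ r₁ / r₂ = (6.42)(0.631) / (0.172) = 23.55 m/s.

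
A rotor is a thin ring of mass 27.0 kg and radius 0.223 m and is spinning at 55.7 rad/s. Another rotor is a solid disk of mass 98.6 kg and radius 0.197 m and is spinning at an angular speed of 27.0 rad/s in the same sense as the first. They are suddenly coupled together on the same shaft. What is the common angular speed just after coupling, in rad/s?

|ω_f| ≈ 38.8 rad/s

The coupling torques are internal; angular momentum about the shared axis is conserved.
Moments of inertia: I_A = (27.0)(0.223)² = 1.343 kg·m²; I_B = ½(98.6)(0.197)² = 1.913 kg·m².
Taking A's sense as positive: L = (1.343)(55.7) + (1.913)(27.0) = 126.4 kg·m²·rad/s.
Combined I = 1.343 + 1.913 = 3.256 kg·m².
ω_f = L / I = 126.4 / 3.256 = 38.84 rad/s.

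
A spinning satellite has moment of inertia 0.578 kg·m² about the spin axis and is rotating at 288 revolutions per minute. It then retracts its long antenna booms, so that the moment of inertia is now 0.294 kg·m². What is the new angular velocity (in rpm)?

With no external torque about the axis, L is conserved: I₁ω₁ = I₂ω₂.
ω₂ = I₁ω₁ / I₂ = (0.5780)(288 rpm) / (0.2940) = 566.2 rpm.

ω₂ ≈ 566 rpm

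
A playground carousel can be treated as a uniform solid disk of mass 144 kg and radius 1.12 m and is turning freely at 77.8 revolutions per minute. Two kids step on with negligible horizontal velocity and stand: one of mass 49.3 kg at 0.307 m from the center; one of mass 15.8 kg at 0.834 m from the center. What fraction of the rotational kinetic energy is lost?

The added mass arrives with no angular momentum about the center, and any external torque about the center is negligible, so the system's angular momentum is conserved.
I_p = ½(144)(1.12)² = 90.32 kg·m².
Added inertia Σmr² = (49.3)(0.307)² + (15.8)(0.834)² = 15.64 kg·m²; I_f = 90.32 + 15.64 = 106.0 kg·m².
ω_f = I_p ω_i / I_f = (90.32)(77.8) / 106.0 = 66.32 rpm.
KE_i = ½(90.32)(8.147 rad/s)² = 2997 J; KE_f = ½(106.0)(6.945)² = 2555 J.
Fraction lost = 0.1476.

fraction ≈ 0.148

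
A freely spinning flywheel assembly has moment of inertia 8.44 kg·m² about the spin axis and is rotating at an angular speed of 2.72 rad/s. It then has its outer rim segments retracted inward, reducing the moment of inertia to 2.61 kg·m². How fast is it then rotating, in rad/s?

ω₂ ≈ 8.80 rad/s

No external torque acts about the spin axis, so angular momentum is conserved.
ω₂ = I₁ω₁ / I₂ = (8.440)(2.72 rad/s) / (2.610) = 8.796 rad/s.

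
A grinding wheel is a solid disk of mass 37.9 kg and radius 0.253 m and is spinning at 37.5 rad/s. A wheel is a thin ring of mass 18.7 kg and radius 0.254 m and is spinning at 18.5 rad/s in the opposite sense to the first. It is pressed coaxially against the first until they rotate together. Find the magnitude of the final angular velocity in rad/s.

|ω_f| ≈ 9.58 rad/s

No external torque acts about the common axis, so total angular momentum is conserved.
Moments of inertia: I_A = ½(37.9)(0.253)² = 1.213 kg·m²; I_B = (18.7)(0.254)² = 1.206 kg·m².
Taking A's sense as positive: L = (1.213)(37.5) − (1.206)(18.5) = 23.17 kg·m²·rad/s.
Combined I = 1.213 + 1.206 = 2.419 kg·m².
ω_f = L / I = 23.17 / 2.419 = 9.575 rad/s.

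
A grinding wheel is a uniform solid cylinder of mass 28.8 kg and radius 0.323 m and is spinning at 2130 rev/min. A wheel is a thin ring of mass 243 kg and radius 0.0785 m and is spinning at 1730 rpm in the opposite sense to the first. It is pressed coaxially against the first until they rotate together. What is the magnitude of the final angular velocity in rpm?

No external torque acts about the common axis, so total angular momentum is conserved.
Moments of inertia: I_A = ½(28.8)(0.323)² = 1.502 kg·m²; I_B = (243)(0.0785)² = 1.497 kg·m².
Taking A's sense as positive: L = (1.502)(2130) − (1.497)(1730) = 609.4 kg·m²·rpm.
Combined I = 1.502 + 1.497 = 3.000 kg·m².
ω_f = L / I = 609.4 / 3.000 = 203.2 rpm.

|ω_f| ≈ 203 rpm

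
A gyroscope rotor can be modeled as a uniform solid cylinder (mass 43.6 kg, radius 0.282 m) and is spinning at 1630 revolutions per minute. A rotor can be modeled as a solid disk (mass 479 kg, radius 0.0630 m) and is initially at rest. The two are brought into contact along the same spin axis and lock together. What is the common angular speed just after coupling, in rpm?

|ω_f| ≈ 1050 rpm

No external torque acts about the common axis, so total angular momentum is conserved.
Moments of inertia: I_A = ½(43.6)(0.282)² = 1.734 kg·m²; I_B = ½(479)(0.0630)² = 0.9506 kg·m².
Taking A's sense as positive: L = (1.734)(1630) = 2826 kg·m²·rpm.
Combined I = 1.734 + 0.9506 = 2.684 kg·m².
ω_f = L / I = 2826 / 2.684 = 1053 rpm.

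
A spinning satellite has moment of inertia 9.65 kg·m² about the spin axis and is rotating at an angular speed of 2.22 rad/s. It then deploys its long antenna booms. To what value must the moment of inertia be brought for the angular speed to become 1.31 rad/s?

Angular momentum about the spin axis is conserved since the torque about it is zero.
I₂ = I₁ω₁ / ω₂ = (9.65)(2.22) / (1.31) = 16.35 kg·m².

I₂ ≈ 16.4 kg·m²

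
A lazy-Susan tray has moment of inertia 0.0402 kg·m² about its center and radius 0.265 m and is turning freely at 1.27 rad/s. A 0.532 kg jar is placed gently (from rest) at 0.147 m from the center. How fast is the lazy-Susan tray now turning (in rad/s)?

No external torque acts about the center; L_before = L_after.
Added inertia Σmr² = (0.532)(0.147)² = 0.01150 kg·m²; I_f = 0.04020 + 0.01150 = 0.05170 kg·m².
ω_f = I_p ω_i / I_f = (0.04020)(1.27) / 0.05170 = 0.9876 rad/s.

ω_f ≈ 0.988 rad/s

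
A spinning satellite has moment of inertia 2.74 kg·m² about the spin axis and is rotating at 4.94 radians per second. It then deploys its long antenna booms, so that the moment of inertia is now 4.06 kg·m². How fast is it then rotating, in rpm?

No external torque acts about the spin axis, so angular momentum is conserved.
ω₂ = I₁ω₁ / I₂ = (2.740)(4.94 rad/s) / (4.060) = 3.334 rad/s = 31.84 rpm.

ω₂ ≈ 31.8 rpm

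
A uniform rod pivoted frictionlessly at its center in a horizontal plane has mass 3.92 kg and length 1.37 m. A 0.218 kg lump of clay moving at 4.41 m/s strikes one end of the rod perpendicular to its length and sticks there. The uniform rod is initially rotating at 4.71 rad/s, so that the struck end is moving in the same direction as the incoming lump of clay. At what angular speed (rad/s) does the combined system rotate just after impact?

About the pivot the impulsive forces during the collision are internal, so angular momentum about that axis is conserved.
I_p = (1/12)(3.92)(1.37)² = 0.6131 kg·m². Taking the sense of the lump of clay's angular momentum as positive, L_{lump} = m v R = (0.218)(4.41)(1.37/2) = 0.6585 kg·m²/s.
L_i = +I_p ω_p + m v R = +(0.6131)(4.71) + 0.6585 = 3.546 kg·m²/s.
After sticking, I_f = I_p + m R² = 0.6131 + (0.218)(1.37/2)² = 0.7154 kg·m².
ω_f = L_i / I_f = 3.546 / 0.7154 = 4.957 rad/s.

|ω_f| ≈ 4.96 rad/s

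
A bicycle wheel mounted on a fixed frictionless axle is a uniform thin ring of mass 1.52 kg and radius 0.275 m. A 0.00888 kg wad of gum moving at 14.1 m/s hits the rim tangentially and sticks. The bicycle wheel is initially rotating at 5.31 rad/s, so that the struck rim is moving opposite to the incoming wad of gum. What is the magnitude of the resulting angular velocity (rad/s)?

|ω_f| ≈ 4.98 rad/s

The axle reaction passes through the axle and exerts no torque about it; angular momentum about the axle is conserved through the impact.
I_p = (1.52)(0.275)² = 0.1150 kg·m². Taking the sense of the wad of gum's angular momentum as positive, L_{wad} = m v R = (0.00888)(14.1)(0.275) = 0.03443 kg·m²/s.
L_i = −I_p ω_p + m v R = −(0.1150)(5.31) + 0.03443 = -0.5760 kg·m²/s.
After sticking, I_f = I_p + m R² = 0.1150 + (0.00888)(0.275)² = 0.1156 kg·m².
ω_f = L_i / I_f = -0.5760 / 0.1156 = -4.981 rad/s.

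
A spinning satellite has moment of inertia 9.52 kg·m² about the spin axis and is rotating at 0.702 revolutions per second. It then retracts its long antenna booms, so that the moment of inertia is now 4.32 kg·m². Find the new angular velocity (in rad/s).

No external torque acts about the spin axis, so angular momentum is conserved.
ω₂ = I₁ω₁ / I₂ = (9.520)(0.702 rev/s) / (4.320) = 1.547 rev/s = 9.720 rad/s.

ω₂ ≈ 9.72 rad/s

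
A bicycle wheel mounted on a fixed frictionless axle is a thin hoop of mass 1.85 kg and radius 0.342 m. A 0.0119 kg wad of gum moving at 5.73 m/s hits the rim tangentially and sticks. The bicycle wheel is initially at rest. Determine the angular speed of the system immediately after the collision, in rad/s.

|ω_f| ≈ 0.107 rad/s

About the axle the impulsive forces during the collision are internal, so angular momentum about that axis is conserved.
I_p = (1.85)(0.342)² = 0.2164 kg·m². Taking the sense of the wad of gum's angular momentum as positive, L_{wad} = m v R = (0.0119)(5.73)(0.342) = 0.02332 kg·m²/s.
L_i = 0 + 0.02332 = 0.02332 kg·m²/s.
After sticking, I_f = I_p + m R² = 0.2164 + (0.0119)(0.342)² = 0.2178 kg·m².
ω_f = L_i / I_f = 0.02332 / 0.2178 = 0.1071 rad/s.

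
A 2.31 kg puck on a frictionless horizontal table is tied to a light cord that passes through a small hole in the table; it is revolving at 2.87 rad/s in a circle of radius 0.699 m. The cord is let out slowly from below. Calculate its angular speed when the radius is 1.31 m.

The constraining force is radial, so m r² ω about the center is conserved.
ω₂ = ω₁ (r₁/r₂)² = (2.87)(0.699/1.31)² = 0.8171 rad/s.

ω₂ ≈ 0.817 rad/s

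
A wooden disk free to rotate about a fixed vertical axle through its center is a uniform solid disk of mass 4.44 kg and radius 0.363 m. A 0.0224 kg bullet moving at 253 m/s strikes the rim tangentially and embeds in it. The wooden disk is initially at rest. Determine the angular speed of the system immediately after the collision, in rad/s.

|ω_f| ≈ 6.96 rad/s

The axle reaction passes through the axle and exerts no torque about it; angular momentum about the axle is conserved through the impact.
I_p = ½(4.44)(0.363)² = 0.2925 kg·m². Taking the sense of the bullet's angular momentum as positive, L_{bullet} = m v R = (0.0224)(253)(0.363) = 2.057 kg·m²/s.
L_i = 0 + 2.057 = 2.057 kg·m²/s.
After sticking, I_f = I_p + m R² = 0.2925 + (0.0224)(0.363)² = 0.2955 kg·m².
ω_f = L_i / I_f = 2.057 / 0.2955 = 6.962 rad/s.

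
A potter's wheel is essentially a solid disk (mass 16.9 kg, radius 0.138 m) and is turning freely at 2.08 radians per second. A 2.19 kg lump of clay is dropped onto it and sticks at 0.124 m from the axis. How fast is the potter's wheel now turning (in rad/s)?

No external torque acts about the axis; L_before = L_after.
I_p = ½(16.9)(0.138)² = 0.1609 kg·m².
Added inertia Σmr² = (2.19)(0.124)² = 0.03367 kg·m²; I_f = 0.1609 + 0.03367 = 0.1946 kg·m².
ω_f = I_p ω_i / I_f = (0.1609)(2.08) / 0.1946 = 1.720 rad/s.

ω_f ≈ 1.72 rad/s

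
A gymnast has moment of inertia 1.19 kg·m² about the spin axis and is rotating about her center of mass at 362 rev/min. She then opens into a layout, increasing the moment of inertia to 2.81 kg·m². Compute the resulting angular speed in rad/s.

ω₂ ≈ 16.1 rad/s

With no external torque about the axis, L is conserved: I₁ω₁ = I₂ω₂.
ω₂ = I₁ω₁ / I₂ = (1.190)(362 rpm) / (2.810) = 153.3 rpm = 16.05 rad/s.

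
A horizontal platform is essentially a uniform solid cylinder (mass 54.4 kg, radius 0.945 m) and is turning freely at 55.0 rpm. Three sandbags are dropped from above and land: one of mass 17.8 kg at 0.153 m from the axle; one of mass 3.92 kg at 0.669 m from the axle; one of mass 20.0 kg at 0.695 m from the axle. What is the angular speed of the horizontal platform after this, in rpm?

The added mass arrives with no angular momentum about the axle, and any external torque about the axle is negligible, so the system's angular momentum is conserved.
I_p = ½(54.4)(0.945)² = 24.29 kg·m².
Added inertia Σmr² = (17.8)(0.153)² + (3.92)(0.669)² + (20.0)(0.695)² = 11.83 kg·m²; I_f = 24.29 + 11.83 = 36.12 kg·m².
ω_f = I_p ω_i / I_f = (24.29)(55.0) / 36.12 = 36.98 rpm.

ω_f ≈ 37.0 rpm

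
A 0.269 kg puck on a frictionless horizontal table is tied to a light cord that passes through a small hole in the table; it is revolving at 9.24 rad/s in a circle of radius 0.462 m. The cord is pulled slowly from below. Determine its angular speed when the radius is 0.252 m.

ω₂ ≈ 31.1 rad/s

No torque about the axis ⇒ m r₁² ω₁ = m r₂² ω₂.
ω₂ = ω₁ (r₁/r₂)² = (9.24)(0.462/0.252)² = 31.06 rad/s.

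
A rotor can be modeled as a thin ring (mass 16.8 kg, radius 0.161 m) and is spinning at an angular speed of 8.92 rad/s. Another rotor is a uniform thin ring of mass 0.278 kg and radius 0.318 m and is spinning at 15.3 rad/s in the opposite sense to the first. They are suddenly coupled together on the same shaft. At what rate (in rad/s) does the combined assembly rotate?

|ω_f| ≈ 7.45 rad/s

The coupling torques are internal; angular momentum about the shared axis is conserved.
Moments of inertia: I_A = (16.8)(0.161)² = 0.4355 kg·m²; I_B = (0.278)(0.318)² = 0.02811 kg·m².
Taking A's sense as positive: L = (0.4355)(8.92) − (0.02811)(15.3) = 3.454 kg·m²·rad/s.
Combined I = 0.4355 + 0.02811 = 0.4636 kg·m².
ω_f = L / I = 3.454 / 0.4636 = 7.451 rad/s.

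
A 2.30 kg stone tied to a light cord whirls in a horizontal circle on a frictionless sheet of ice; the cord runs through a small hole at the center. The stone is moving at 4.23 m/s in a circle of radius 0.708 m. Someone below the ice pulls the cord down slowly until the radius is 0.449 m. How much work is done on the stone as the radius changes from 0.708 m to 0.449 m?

Central (radial) force ⇒ zero torque about the center ⇒ m v r is constant.
v₂ = v₁ r₁ / r₂ = (4.23)(0.708) / (0.449) = 6.670 m/s.
W = ΔKE = ½m(v₂² − v₁²) = 30.59 J.

W ≈ 30.6 J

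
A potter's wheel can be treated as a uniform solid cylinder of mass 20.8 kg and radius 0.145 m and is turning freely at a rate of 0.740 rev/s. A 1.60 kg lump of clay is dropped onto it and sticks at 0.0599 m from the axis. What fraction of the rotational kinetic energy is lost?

The added mass arrives with no angular momentum about the axis, and any external torque about the axis is negligible, so the system's angular momentum is conserved.
I_p = ½(20.8)(0.145)² = 0.2187 kg·m².
Added inertia Σmr² = (1.60)(0.0599)² = 0.005741 kg·m²; I_f = 0.2187 + 0.005741 = 0.2244 kg·m².
ω_f = I_p ω_i / I_f = (0.2187)(0.740) / 0.2244 = 0.7211 rev/s.
KE_i = ½(0.2187)(4.650 rad/s)² = 2.364 J; KE_f = ½(0.2244)(4.531)² = 2.303 J.
Fraction lost = 0.02558.

fraction ≈ 0.0256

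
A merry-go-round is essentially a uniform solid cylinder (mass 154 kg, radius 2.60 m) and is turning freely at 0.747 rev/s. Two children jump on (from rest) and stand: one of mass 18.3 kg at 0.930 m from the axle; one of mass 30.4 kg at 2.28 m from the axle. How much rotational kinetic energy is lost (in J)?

energy lost ≈ 1440 J

No external torque acts about the axle; L_before = L_after.
I_p = ½(154)(2.60)² = 520.5 kg·m².
Added inertia Σmr² = (18.3)(0.930)² + (30.4)(2.28)² = 173.9 kg·m²; I_f = 520.5 + 173.9 = 694.4 kg·m².
ω_f = I_p ω_i / I_f = (520.5)(0.747) / 694.4 = 0.5600 rev/s.
KE_i = ½(520.5)(4.694 rad/s)² = 5733 J; KE_f = ½(694.4)(3.518)² = 4298 J.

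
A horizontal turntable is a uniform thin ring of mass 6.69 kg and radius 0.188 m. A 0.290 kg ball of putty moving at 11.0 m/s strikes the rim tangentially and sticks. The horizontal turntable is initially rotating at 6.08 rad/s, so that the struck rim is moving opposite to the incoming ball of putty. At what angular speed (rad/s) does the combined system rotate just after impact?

|ω_f| ≈ 3.40 rad/s

About the axle the impulsive forces during the collision are internal, so angular momentum about that axis is conserved.
I_p = (6.69)(0.188)² = 0.2365 kg·m². Taking the sense of the ball of putty's angular momentum as positive, L_{ball} = m v R = (0.290)(11.0)(0.188) = 0.5997 kg·m²/s.
L_i = −I_p ω_p + m v R = −(0.2365)(6.08) + 0.5997 = -0.8379 kg·m²/s.
After sticking, I_f = I_p + m R² = 0.2365 + (0.290)(0.188)² = 0.2467 kg·m².
ω_f = L_i / I_f = -0.8379 / 0.2467 = -3.396 rad/s.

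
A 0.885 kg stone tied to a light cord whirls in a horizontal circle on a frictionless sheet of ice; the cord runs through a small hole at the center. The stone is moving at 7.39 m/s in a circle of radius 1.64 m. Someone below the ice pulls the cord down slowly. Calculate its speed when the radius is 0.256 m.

v₂ ≈ 47.3 m/s

The only horizontal force on the mass is along the cord (radial), so it exerts no torque about the hole and angular momentum m v r is conserved.
v₂ = v₁ r₁ / r₂ = (7.39)(1.64) / (0.256) = 47.34 m/s.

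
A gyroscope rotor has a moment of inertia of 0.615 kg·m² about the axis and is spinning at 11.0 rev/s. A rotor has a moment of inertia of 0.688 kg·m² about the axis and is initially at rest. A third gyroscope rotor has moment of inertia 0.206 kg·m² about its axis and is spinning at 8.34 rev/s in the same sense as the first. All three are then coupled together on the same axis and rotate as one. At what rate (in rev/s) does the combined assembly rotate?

No external torque acts about the common axis, so total angular momentum is conserved.
Taking A's sense as positive: L = (0.6150)(11.0) + (0.2060)(8.34) = 8.483 kg·m²·rev/s.
Combined I = 0.6150 + 0.6880 + 0.2060 = 1.509 kg·m².
ω_f = L / I = 8.483 / 1.509 = 5.622 rev/s.

|ω_f| ≈ 5.62 rev/s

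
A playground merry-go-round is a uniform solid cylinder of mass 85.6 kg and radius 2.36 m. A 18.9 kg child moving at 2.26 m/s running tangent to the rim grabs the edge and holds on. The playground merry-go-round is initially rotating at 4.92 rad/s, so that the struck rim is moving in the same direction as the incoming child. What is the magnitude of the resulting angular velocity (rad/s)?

|ω_f| ≈ 3.71 rad/s

The axle reaction passes through the axle and exerts no torque about it; angular momentum about the axle is conserved through the impact.
I_p = ½(85.6)(2.36)² = 238.4 kg·m². Taking the sense of the child's angular momentum as positive, L_{child} = m v R = (18.9)(2.26)(2.36) = 100.8 kg·m²/s.
L_i = +I_p ω_p + m v R = +(238.4)(4.92) + 100.8 = 1274 kg·m²/s.
After sticking, I_f = I_p + m R² = 238.4 + (18.9)(2.36)² = 343.6 kg·m².
ω_f = L_i / I_f = 1274 / 343.6 = 3.706 rad/s.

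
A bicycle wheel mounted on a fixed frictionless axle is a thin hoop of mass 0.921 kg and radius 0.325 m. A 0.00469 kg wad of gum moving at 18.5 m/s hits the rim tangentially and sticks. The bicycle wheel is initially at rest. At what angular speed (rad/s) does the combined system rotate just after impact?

The axle reaction passes through the axle and exerts no torque about it; angular momentum about the axle is conserved through the impact.
I_p = (0.921)(0.325)² = 0.09728 kg·m². Taking the sense of the wad of gum's angular momentum as positive, L_{wad} = m v R = (0.00469)(18.5)(0.325) = 0.02820 kg·m²/s.
L_i = 0 + 0.02820 = 0.02820 kg·m²/s.
After sticking, I_f = I_p + m R² = 0.09728 + (0.00469)(0.325)² = 0.09778 kg·m².
ω_f = L_i / I_f = 0.02820 / 0.09778 = 0.2884 rad/s.

|ω_f| ≈ 0.288 rad/s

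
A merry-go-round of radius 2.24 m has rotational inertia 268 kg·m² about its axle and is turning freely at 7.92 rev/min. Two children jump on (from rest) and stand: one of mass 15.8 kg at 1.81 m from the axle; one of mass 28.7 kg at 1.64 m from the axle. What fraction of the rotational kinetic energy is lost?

fraction ≈ 0.325

No external torque acts about the axle; L_before = L_after.
Added inertia Σmr² = (15.8)(1.81)² + (28.7)(1.64)² = 129.0 kg·m²; I_f = 268.0 + 129.0 = 397.0 kg·m².
ω_f = I_p ω_i / I_f = (268.0)(7.92) / 397.0 = 5.347 rpm.
KE_i = ½(268.0)(0.8294 rad/s)² = 92.17 J; KE_f = ½(397.0)(0.5599)² = 62.23 J.
Fraction lost = 0.3249.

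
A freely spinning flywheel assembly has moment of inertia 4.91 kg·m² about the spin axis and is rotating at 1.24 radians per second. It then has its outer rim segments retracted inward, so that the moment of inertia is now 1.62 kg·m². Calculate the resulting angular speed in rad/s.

ω₂ ≈ 3.76 rad/s

No external torque acts about the spin axis, so angular momentum is conserved.
ω₂ = I₁ω₁ / I₂ = (4.910)(1.24 rad/s) / (1.620) = 3.758 rad/s.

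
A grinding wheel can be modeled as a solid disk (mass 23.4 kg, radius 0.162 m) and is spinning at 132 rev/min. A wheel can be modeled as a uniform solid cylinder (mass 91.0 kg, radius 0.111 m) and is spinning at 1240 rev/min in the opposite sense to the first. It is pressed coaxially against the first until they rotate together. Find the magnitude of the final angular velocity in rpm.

|ω_f| ≈ 754 rpm

No external torque acts about the common axis, so total angular momentum is conserved.
Moments of inertia: I_A = ½(23.4)(0.162)² = 0.3071 kg·m²; I_B = ½(91.0)(0.111)² = 0.5606 kg·m².
Taking A's sense as positive: L = (0.3071)(132) − (0.5606)(1240) = -654.6 kg·m²·rpm.
Combined I = 0.3071 + 0.5606 = 0.8677 kg·m².
ω_f = L / I = -654.6 / 0.8677 = -754.5 rpm.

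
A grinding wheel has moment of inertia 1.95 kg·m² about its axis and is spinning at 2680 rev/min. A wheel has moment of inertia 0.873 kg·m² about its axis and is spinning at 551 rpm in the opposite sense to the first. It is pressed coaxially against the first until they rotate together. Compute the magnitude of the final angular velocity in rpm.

|ω_f| ≈ 1680 rpm

The coupling torques are internal; angular momentum about the shared axis is conserved.
Taking A's sense as positive: L = (1.950)(2680) − (0.8730)(551) = 4745 kg·m²·rpm.
Combined I = 1.950 + 0.8730 = 2.823 kg·m².
ω_f = L / I = 4745 / 2.823 = 1681 rpm.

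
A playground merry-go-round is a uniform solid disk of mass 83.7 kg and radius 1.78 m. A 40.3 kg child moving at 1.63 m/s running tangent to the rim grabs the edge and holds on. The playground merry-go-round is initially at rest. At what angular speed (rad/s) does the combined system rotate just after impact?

About the axle the impulsive forces during the collision are internal, so angular momentum about that axis is conserved.
I_p = ½(83.7)(1.78)² = 132.6 kg·m². Taking the sense of the child's angular momentum as positive, L_{child} = m v R = (40.3)(1.63)(1.78) = 116.9 kg·m²/s.
L_i = 0 + 116.9 = 116.9 kg·m²/s.
After sticking, I_f = I_p + m R² = 132.6 + (40.3)(1.78)² = 260.3 kg·m².
ω_f = L_i / I_f = 116.9 / 260.3 = 0.4492 rad/s.

|ω_f| ≈ 0.449 rad/s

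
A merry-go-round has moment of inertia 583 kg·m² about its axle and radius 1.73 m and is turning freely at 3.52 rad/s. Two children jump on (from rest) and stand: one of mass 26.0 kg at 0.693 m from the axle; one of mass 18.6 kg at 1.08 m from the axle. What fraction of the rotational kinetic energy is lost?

No external torque acts about the axle; L_before = L_after.
Added inertia Σmr² = (26.0)(0.693)² + (18.6)(1.08)² = 34.18 kg·m²; I_f = 583.0 + 34.18 = 617.2 kg·m².
ω_f = I_p ω_i / I_f = (583.0)(3.52) / 617.2 = 3.325 rad/s.
KE_i = ½(583.0)(3.520 rad/s)² = 3612 J; KE_f = ½(617.2)(3.325)² = 3412 J.
Fraction lost = 0.05538.

fraction ≈ 0.0554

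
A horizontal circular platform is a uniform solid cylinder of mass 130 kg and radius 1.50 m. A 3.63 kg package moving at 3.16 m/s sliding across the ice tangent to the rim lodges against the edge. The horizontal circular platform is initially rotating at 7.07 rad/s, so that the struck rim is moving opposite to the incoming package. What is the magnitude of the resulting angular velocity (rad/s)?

About the central axle the impulsive forces during the collision are internal, so angular momentum about that axis is conserved.
I_p = ½(130)(1.50)² = 146.2 kg·m². Taking the sense of the package's angular momentum as positive, L_{package} = m v R = (3.63)(3.16)(1.50) = 17.21 kg·m²/s.
L_i = −I_p ω_p + m v R = −(146.2)(7.07) + 17.21 = -1017 kg·m²/s.
After sticking, I_f = I_p + m R² = 146.2 + (3.63)(1.50)² = 154.4 kg·m².
ω_f = L_i / I_f = -1017 / 154.4 = -6.585 rad/s.

|ω_f| ≈ 6.58 rad/s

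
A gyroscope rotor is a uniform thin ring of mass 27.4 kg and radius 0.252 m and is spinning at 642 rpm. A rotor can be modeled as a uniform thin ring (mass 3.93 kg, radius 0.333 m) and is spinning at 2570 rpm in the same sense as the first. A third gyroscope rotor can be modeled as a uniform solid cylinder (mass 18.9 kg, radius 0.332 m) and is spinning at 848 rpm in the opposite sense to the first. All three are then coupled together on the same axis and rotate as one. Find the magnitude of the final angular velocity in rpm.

No external torque acts about the common axis, so total angular momentum is conserved.
Moments of inertia: I_A = (27.4)(0.252)² = 1.740 kg·m²; I_B = (3.93)(0.333)² = 0.4358 kg·m²; I_C = ½(18.9)(0.332)² = 1.042 kg·m².
Taking A's sense as positive: L = (1.740)(642) + (0.4358)(2570) − (1.042)(848) = 1354 kg·m²·rpm.
Combined I = 1.740 + 0.4358 + 1.042 = 3.217 kg·m².
ω_f = L / I = 1354 / 3.217 = 420.8 rpm.

|ω_f| ≈ 421 rpm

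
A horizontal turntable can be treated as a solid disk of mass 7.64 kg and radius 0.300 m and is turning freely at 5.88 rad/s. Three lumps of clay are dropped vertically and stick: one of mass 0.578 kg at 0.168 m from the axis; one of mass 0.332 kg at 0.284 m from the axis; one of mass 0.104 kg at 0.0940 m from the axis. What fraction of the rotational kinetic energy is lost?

fraction ≈ 0.113

The added mass arrives with no angular momentum about the axis, and any external torque about the axis is negligible, so the system's angular momentum is conserved.
I_p = ½(7.64)(0.300)² = 0.3438 kg·m².
Added inertia Σmr² = (0.578)(0.168)² + (0.332)(0.284)² + (0.104)(0.0940)² = 0.04401 kg·m²; I_f = 0.3438 + 0.04401 = 0.3878 kg·m².
ω_f = I_p ω_i / I_f = (0.3438)(5.88) / 0.3878 = 5.213 rad/s.
KE_i = ½(0.3438)(5.880 rad/s)² = 5.943 J; KE_f = ½(0.3878)(5.213)² = 5.269 J.
Fraction lost = 0.1135.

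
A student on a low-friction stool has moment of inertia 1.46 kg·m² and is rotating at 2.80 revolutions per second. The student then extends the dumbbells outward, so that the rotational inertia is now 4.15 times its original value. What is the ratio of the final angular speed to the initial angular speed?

With no external torque about the axis, L is conserved: I₁ω₁ = I₂ω₂.
I₂ = 4.15 × 1.46 = 6.059 kg·m².
ω₂/ω₁ = I₁/I₂ = 1.460 / 6.059 = 0.2410.

ω₂/ω₁ ≈ 0.241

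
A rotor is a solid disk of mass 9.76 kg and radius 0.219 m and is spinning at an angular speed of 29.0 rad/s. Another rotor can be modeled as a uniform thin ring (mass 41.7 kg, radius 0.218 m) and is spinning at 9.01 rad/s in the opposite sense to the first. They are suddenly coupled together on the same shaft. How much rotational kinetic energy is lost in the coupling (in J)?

ΔKE lost ≈ 151 J

No external torque acts about the common axis, so total angular momentum is conserved.
Moments of inertia: I_A = ½(9.76)(0.219)² = 0.2340 kg·m²; I_B = (41.7)(0.218)² = 1.982 kg·m².
Taking A's sense as positive: L = (0.2340)(29.0) − (1.982)(9.01) = -11.07 kg·m²·rad/s.
Combined I = 0.2340 + 1.982 = 2.216 kg·m².
ω_f = L / I = -11.07 / 2.216 = -4.995 rad/s.
KE_i = ½ΣIω² = 178.9 J; KE_f = ½(2.216)(4.995)² = 27.64 J.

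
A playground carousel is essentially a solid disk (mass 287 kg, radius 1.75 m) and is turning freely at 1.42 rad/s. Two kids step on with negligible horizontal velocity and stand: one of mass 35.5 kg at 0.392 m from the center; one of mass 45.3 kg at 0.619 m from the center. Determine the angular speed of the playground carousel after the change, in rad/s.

ω_f ≈ 1.35 rad/s

No external torque acts about the center; L_before = L_after.
I_p = ½(287)(1.75)² = 439.5 kg·m².
Added inertia Σmr² = (35.5)(0.392)² + (45.3)(0.619)² = 22.81 kg·m²; I_f = 439.5 + 22.81 = 462.3 kg·m².
ω_f = I_p ω_i / I_f = (439.5)(1.42) / 462.3 = 1.350 rad/s.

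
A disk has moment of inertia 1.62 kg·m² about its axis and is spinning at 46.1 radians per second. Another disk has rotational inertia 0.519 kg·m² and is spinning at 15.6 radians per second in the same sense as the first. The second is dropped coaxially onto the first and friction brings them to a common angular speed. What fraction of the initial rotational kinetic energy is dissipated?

No external torque acts about the common axis, so total angular momentum is conserved.
Taking A's sense as positive: L = (1.620)(46.1) + (0.5190)(15.6) = 82.78 kg·m²·rad/s.
Combined I = 1.620 + 0.5190 = 2.139 kg·m².
ω_f = L / I = 82.78 / 2.139 = 38.70 rad/s.
KE_i = ½ΣIω² = 1785 J; KE_f = ½(2.139)(38.70)² = 1602 J.
Fraction dissipated = (KE_i − KE_f)/KE_i = 0.1024.

fraction ≈ 0.102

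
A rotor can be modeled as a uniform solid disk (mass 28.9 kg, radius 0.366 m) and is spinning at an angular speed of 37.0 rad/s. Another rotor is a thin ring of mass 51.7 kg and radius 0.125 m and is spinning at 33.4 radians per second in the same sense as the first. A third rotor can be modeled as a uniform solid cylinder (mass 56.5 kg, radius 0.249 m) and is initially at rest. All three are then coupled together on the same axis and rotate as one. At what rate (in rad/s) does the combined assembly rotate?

|ω_f| ≈ 21.9 rad/s

The coupling torques are internal; angular momentum about the shared axis is conserved.
Moments of inertia: I_A = ½(28.9)(0.366)² = 1.936 kg·m²; I_B = (51.7)(0.125)² = 0.8078 kg·m²; I_C = ½(56.5)(0.249)² = 1.752 kg·m².
Taking A's sense as positive: L = (1.936)(37.0) + (0.8078)(33.4) = 98.60 kg·m²·rad/s.
Combined I = 1.936 + 0.8078 + 1.752 = 4.495 kg·m².
ω_f = L / I = 98.60 / 4.495 = 21.94 rad/s.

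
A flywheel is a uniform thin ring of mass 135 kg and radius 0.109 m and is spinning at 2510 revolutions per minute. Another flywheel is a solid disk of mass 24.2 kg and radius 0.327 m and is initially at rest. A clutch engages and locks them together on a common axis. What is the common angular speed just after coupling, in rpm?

The coupling torques are internal; angular momentum about the shared axis is conserved.
Moments of inertia: I_A = (135)(0.109)² = 1.604 kg·m²; I_B = ½(24.2)(0.327)² = 1.294 kg·m².
Taking A's sense as positive: L = (1.604)(2510) = 4026 kg·m²·rpm.
Combined I = 1.604 + 1.294 = 2.898 kg·m².
ω_f = L / I = 4026 / 2.898 = 1389 rpm.

|ω_f| ≈ 1390 rpm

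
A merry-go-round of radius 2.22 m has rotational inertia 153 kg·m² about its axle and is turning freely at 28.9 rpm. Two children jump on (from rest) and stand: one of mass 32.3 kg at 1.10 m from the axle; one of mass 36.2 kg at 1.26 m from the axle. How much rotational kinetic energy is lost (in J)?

No external torque acts about the axle; L_before = L_after.
Added inertia Σmr² = (32.3)(1.10)² + (36.2)(1.26)² = 96.55 kg·m²; I_f = 153.0 + 96.55 = 249.6 kg·m².
ω_f = I_p ω_i / I_f = (153.0)(28.9) / 249.6 = 17.72 rpm.
KE_i = ½(153.0)(3.026 rad/s)² = 700.7 J; KE_f = ½(249.6)(1.855)² = 429.6 J.

energy lost ≈ 271 J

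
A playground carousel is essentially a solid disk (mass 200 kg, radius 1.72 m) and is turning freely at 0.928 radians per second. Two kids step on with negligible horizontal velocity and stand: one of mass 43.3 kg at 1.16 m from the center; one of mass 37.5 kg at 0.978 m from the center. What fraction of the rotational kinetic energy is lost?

fraction ≈ 0.241

The added mass arrives with no angular momentum about the center, and any external torque about the center is negligible, so the system's angular momentum is conserved.
I_p = ½(200)(1.72)² = 295.8 kg·m².
Added inertia Σmr² = (43.3)(1.16)² + (37.5)(0.978)² = 94.13 kg·m²; I_f = 295.8 + 94.13 = 390.0 kg·m².
ω_f = I_p ω_i / I_f = (295.8)(0.928) / 390.0 = 0.7040 rad/s.
KE_i = ½(295.8)(0.9280 rad/s)² = 127.4 J; KE_f = ½(390.0)(0.7040)² = 96.64 J.
Fraction lost = 0.2414.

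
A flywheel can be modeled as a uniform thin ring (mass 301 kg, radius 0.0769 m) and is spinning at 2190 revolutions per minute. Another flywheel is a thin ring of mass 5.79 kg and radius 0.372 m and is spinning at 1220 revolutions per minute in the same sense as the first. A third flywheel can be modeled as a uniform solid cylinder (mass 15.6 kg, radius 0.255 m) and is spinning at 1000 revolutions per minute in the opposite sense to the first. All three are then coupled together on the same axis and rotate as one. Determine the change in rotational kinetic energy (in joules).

No external torque acts about the common axis, so total angular momentum is conserved.
Moments of inertia: I_A = (301)(0.0769)² = 1.780 kg·m²; I_B = (5.79)(0.372)² = 0.8012 kg·m²; I_C = ½(15.6)(0.255)² = 0.5072 kg·m².
Taking A's sense as positive: L = (1.780)(2190) + (0.8012)(1220) − (0.5072)(1000) = 4369 kg·m²·rpm.
Combined I = 1.780 + 0.8012 + 0.5072 = 3.088 kg·m².
ω_f = L / I = 4369 / 3.088 = 1414 rpm.
KE_i = ½ΣIω² = 56130 J; KE_f = ½(3.088)(148.1)² = 33880 J.

ΔKE ≈ -22200 J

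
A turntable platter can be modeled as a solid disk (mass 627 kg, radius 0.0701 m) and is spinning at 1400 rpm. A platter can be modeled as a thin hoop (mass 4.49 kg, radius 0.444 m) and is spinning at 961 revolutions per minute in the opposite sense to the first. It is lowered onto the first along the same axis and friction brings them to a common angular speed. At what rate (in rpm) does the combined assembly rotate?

The coupling torques are internal; angular momentum about the shared axis is conserved.
Moments of inertia: I_A = ½(627)(0.0701)² = 1.541 kg·m²; I_B = (4.49)(0.444)² = 0.8851 kg·m².
Taking A's sense as positive: L = (1.541)(1400) − (0.8851)(961) = 1306 kg·m²·rpm.
Combined I = 1.541 + 0.8851 = 2.426 kg·m².
ω_f = L / I = 1306 / 2.426 = 538.5 rpm.

|ω_f| ≈ 538 rpm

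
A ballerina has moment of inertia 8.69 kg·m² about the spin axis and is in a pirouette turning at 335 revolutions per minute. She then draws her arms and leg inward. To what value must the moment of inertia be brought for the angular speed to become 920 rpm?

I₂ ≈ 3.16 kg·m²

With no external torque about the axis, L is conserved: I₁ω₁ = I₂ω₂.
I₂ = I₁ω₁ / ω₂ = (8.69)(335) / (920) = 3.164 kg·m².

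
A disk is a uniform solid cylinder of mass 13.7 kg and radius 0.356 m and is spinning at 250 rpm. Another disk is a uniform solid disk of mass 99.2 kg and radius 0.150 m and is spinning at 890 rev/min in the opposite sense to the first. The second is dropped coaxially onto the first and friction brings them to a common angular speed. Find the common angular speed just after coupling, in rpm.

|ω_f| ≈ 391 rpm

No external torque acts about the common axis, so total angular momentum is conserved.
Moments of inertia: I_A = ½(13.7)(0.356)² = 0.8681 kg·m²; I_B = ½(99.2)(0.150)² = 1.116 kg·m².
Taking A's sense as positive: L = (0.8681)(250) − (1.116)(890) = -776.2 kg·m²·rpm.
Combined I = 0.8681 + 1.116 = 1.984 kg·m².
ω_f = L / I = -776.2 / 1.984 = -391.2 rpm.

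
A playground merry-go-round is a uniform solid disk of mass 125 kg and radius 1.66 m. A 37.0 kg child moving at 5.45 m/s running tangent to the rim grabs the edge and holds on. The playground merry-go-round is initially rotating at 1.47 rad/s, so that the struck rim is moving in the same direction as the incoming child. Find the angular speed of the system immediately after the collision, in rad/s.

The axle reaction passes through the axle and exerts no torque about it; angular momentum about the axle is conserved through the impact.
I_p = ½(125)(1.66)² = 172.2 kg·m². Taking the sense of the child's angular momentum as positive, L_{child} = m v R = (37.0)(5.45)(1.66) = 334.7 kg·m²/s.
L_i = +I_p ω_p + m v R = +(172.2)(1.47) + 334.7 = 587.9 kg·m²/s.
After sticking, I_f = I_p + m R² = 172.2 + (37.0)(1.66)² = 274.2 kg·m².
ω_f = L_i / I_f = 587.9 / 274.2 = 2.144 rad/s.

|ω_f| ≈ 2.14 rad/s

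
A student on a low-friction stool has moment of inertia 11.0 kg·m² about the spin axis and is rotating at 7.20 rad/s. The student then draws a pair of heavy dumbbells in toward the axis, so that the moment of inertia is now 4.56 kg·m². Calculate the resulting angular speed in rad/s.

ω₂ ≈ 17.4 rad/s

With no external torque about the axis, L is conserved: I₁ω₁ = I₂ω₂.
ω₂ = I₁ω₁ / I₂ = (11.00)(7.20 rad/s) / (4.560) = 17.37 rad/s.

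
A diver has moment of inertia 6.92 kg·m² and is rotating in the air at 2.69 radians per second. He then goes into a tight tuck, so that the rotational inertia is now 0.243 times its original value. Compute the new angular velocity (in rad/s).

Angular momentum about the spin axis is conserved since the torque about it is zero.
I₂ = 0.243 × 6.92 = 1.682 kg·m².
ω₂ = I₁ω₁ / I₂ = (6.920)(2.69 rad/s) / (1.682) = 11.07 rad/s.

ω₂ ≈ 11.1 rad/s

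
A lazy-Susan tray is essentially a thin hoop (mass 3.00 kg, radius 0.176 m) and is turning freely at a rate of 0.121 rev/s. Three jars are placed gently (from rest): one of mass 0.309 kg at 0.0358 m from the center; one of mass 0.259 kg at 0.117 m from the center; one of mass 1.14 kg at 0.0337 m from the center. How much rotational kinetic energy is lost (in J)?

energy lost ≈ 0.00143 J

The added mass arrives with no angular momentum about the center, and any external torque about the center is negligible, so the system's angular momentum is conserved.
I_p = (3.00)(0.176)² = 0.09293 kg·m².
Added inertia Σmr² = (0.309)(0.0358)² + (0.259)(0.117)² + (1.14)(0.0337)² = 0.005236 kg·m²; I_f = 0.09293 + 0.005236 = 0.09816 kg·m².
ω_f = I_p ω_i / I_f = (0.09293)(0.121) / 0.09816 = 0.1145 rev/s.
KE_i = ½(0.09293)(0.7603 rad/s)² = 0.02686 J; KE_f = ½(0.09816)(0.7197)² = 0.02542 J.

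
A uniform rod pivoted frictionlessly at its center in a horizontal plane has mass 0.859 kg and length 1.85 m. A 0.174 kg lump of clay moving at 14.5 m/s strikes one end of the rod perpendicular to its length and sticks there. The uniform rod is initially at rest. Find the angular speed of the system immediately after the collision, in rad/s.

The axle reaction passes through the pivot and exerts no torque about it; angular momentum about the pivot is conserved through the impact.
I_p = (1/12)(0.859)(1.85)² = 0.2450 kg·m². Taking the sense of the lump of clay's angular momentum as positive, L_{lump} = m v R = (0.174)(14.5)(1.85/2) = 2.334 kg·m²/s.
L_i = 0 + 2.334 = 2.334 kg·m²/s.
After sticking, I_f = I_p + m R² = 0.2450 + (0.174)(1.85/2)² = 0.3939 kg·m².
ω_f = L_i / I_f = 2.334 / 0.3939 = 5.925 rad/s.

|ω_f| ≈ 5.93 rad/s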